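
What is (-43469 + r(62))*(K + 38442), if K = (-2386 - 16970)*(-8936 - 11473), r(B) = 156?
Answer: -17111885467398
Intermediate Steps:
K = 395036604 (K = -19356*(-20409) = 395036604)
(-43469 + r(62))*(K + 38442) = (-43469 + 156)*(395036604 + 38442) = -43313*395075046 = -17111885467398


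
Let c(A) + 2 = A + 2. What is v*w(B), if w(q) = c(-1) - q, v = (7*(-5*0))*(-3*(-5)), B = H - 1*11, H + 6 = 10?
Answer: 0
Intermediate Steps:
H = 4 (H = -6 + 10 = 4)
B = -7 (B = 4 - 1*11 = 4 - 11 = -7)
v = 0 (v = (7*0)*15 = 0*15 = 0)
c(A) = A (c(A) = -2 + (A + 2) = -2 + (2 + A) = A)
w(q) = -1 - q
v*w(B) = 0*(-1 - 1*(-7)) = 0*(-1 + 7) = 0*6 = 0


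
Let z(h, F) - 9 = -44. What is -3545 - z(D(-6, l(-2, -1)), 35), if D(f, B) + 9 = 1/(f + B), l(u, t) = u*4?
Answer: -3510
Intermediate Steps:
l(u, t) = 4*u
D(f, B) = -9 + 1/(B + f) (D(f, B) = -9 + 1/(f + B) = -9 + 1/(B + f))
z(h, F) = -35 (z(h, F) = 9 - 44 = -35)
-3545 - z(D(-6, l(-2, -1)), 35) = -3545 - 1*(-35) = -3545 + 35 = -3510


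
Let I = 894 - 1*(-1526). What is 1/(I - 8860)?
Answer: -1/6440 ≈ -0.00015528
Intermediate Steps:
I = 2420 (I = 894 + 1526 = 2420)
1/(I - 8860) = 1/(2420 - 8860) = 1/(-6440) = -1/6440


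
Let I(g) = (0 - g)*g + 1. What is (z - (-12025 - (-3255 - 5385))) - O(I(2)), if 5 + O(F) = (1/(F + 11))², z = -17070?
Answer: -875521/64 ≈ -13680.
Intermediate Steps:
I(g) = 1 - g² (I(g) = (-g)*g + 1 = -g² + 1 = 1 - g²)
O(F) = -5 + (11 + F)⁻² (O(F) = -5 + (1/(F + 11))² = -5 + (1/(11 + F))² = -5 + (11 + F)⁻²)
(z - (-12025 - (-3255 - 5385))) - O(I(2)) = (-17070 - (-12025 - (-3255 - 5385))) - (-5 + (11 + (1 - 1*2²))⁻²) = (-17070 - (-12025 - 1*(-8640))) - (-5 + (11 + (1 - 1*4))⁻²) = (-17070 - (-12025 + 8640)) - (-5 + (11 + (1 - 4))⁻²) = (-17070 - 1*(-3385)) - (-5 + (11 - 3)⁻²) = (-17070 + 3385) - (-5 + 8⁻²) = -13685 - (-5 + 1/64) = -13685 - 1*(-319/64) = -13685 + 319/64 = -875521/64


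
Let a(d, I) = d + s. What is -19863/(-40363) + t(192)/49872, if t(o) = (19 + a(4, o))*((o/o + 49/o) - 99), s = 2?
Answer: 171259336387/386492838912 ≈ 0.44311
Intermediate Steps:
a(d, I) = 2 + d (a(d, I) = d + 2 = 2 + d)
t(o) = -2450 + 1225/o (t(o) = (19 + (2 + 4))*((o/o + 49/o) - 99) = (19 + 6)*((1 + 49/o) - 99) = 25*(-98 + 49/o) = -2450 + 1225/o)
-19863/(-40363) + t(192)/49872 = -19863/(-40363) + (-2450 + 1225/192)/49872 = -19863*(-1/40363) + (-2450 + 1225*(1/192))*(1/49872) = 19863/40363 + (-2450 + 1225/192)*(1/49872) = 19863/40363 - 469175/192*1/49872 = 19863/40363 - 469175/9575424 = 171259336387/386492838912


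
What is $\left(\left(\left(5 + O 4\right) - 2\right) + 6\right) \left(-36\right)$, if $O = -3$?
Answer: $108$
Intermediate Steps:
$\left(\left(\left(5 + O 4\right) - 2\right) + 6\right) \left(-36\right) = \left(\left(\left(5 - 12\right) - 2\right) + 6\right) \left(-36\right) = \left(\left(-7 - 2\right) + 6\right) \left(-36\right) = \left(-9 + 6\right) \left(-36\right) = \left(-3\right) \left(-36\right) = 108$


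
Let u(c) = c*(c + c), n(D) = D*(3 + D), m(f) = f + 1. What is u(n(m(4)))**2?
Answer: 10240000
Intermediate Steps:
m(f) = 1 + f
u(c) = 2*c**2 (u(c) = c*(2*c) = 2*c**2)
u(n(m(4)))**2 = (2*((1 + 4)*(3 + (1 + 4)))**2)**2 = (2*(5*(3 + 5))**2)**2 = (2*(5*8)**2)**2 = (2*40**2)**2 = (2*1600)**2 = 3200**2 = 10240000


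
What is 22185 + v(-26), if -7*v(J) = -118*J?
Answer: 152227/7 ≈ 21747.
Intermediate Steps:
v(J) = 118*J/7 (v(J) = -(-118)*J/7 = 118*J/7)
22185 + v(-26) = 22185 + (118/7)*(-26) = 22185 - 3068/7 = 152227/7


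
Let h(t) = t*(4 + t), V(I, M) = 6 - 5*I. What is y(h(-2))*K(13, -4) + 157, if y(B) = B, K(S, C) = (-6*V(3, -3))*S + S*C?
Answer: -2443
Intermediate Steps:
K(S, C) = 54*S + C*S (K(S, C) = (-6*(6 - 5*3))*S + S*C = (-6*(6 - 15))*S + C*S = (-6*(-9))*S + C*S = 54*S + C*S)
y(h(-2))*K(13, -4) + 157 = (-2*(4 - 2))*(13*(54 - 4)) + 157 = (-2*2)*(13*50) + 157 = -4*650 + 157 = -2600 + 157 = -2443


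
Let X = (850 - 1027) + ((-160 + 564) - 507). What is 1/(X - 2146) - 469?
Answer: -1137795/2426 ≈ -469.00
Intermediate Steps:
X = -280 (X = -177 + (404 - 507) = -177 - 103 = -280)
1/(X - 2146) - 469 = 1/(-280 - 2146) - 469 = 1/(-2426) - 469 = -1/2426 - 469 = -1137795/2426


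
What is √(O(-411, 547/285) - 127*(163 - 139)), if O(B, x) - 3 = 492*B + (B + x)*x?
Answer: I*√16735773461/285 ≈ 453.92*I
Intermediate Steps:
O(B, x) = 3 + 492*B + x*(B + x) (O(B, x) = 3 + (492*B + (B + x)*x) = 3 + (492*B + x*(B + x)) = 3 + 492*B + x*(B + x))
√(O(-411, 547/285) - 127*(163 - 139)) = √((3 + (547/285)² + 492*(-411) - 224817/285) - 127*(163 - 139)) = √((3 + (547*(1/285))² - 202212 - 224817/285) - 127*24) = √((3 + (547/285)² - 202212 - 411*547/285) - 3048) = √((3 + 299209/81225 - 202212 - 74939/95) - 3048) = √(-16488199661/81225 - 3048) = √(-16735773461/81225) = I*√16735773461/285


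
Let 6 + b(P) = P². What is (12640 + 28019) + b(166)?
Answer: 68209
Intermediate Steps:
b(P) = -6 + P²
(12640 + 28019) + b(166) = (12640 + 28019) + (-6 + 166²) = 40659 + (-6 + 27556) = 40659 + 27550 = 68209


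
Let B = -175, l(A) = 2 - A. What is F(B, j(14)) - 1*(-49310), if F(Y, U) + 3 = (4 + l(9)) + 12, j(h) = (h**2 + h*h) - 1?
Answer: 49316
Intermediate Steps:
j(h) = -1 + 2*h**2 (j(h) = (h**2 + h**2) - 1 = 2*h**2 - 1 = -1 + 2*h**2)
F(Y, U) = 6 (F(Y, U) = -3 + ((4 + (2 - 1*9)) + 12) = -3 + ((4 + (2 - 9)) + 12) = -3 + ((4 - 7) + 12) = -3 + (-3 + 12) = -3 + 9 = 6)
F(B, j(14)) - 1*(-49310) = 6 - 1*(-49310) = 6 + 49310 = 49316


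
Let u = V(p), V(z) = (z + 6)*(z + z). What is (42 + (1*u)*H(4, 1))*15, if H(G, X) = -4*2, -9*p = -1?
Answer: 12610/27 ≈ 467.04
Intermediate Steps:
p = ⅑ (p = -⅑*(-1) = ⅑ ≈ 0.11111)
V(z) = 2*z*(6 + z) (V(z) = (6 + z)*(2*z) = 2*z*(6 + z))
H(G, X) = -8
u = 110/81 (u = 2*(⅑)*(6 + ⅑) = 2*(⅑)*(55/9) = 110/81 ≈ 1.3580)
(42 + (1*u)*H(4, 1))*15 = (42 + (1*(110/81))*(-8))*15 = (42 + (110/81)*(-8))*15 = (42 - 880/81)*15 = (2522/81)*15 = 12610/27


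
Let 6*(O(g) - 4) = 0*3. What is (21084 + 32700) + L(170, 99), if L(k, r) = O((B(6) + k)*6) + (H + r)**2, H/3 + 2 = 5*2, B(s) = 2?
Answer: 68917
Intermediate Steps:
H = 24 (H = -6 + 3*(5*2) = -6 + 3*10 = -6 + 30 = 24)
O(g) = 4 (O(g) = 4 + (0*3)/6 = 4 + (1/6)*0 = 4 + 0 = 4)
L(k, r) = 4 + (24 + r)**2
(21084 + 32700) + L(170, 99) = (21084 + 32700) + (4 + (24 + 99)**2) = 53784 + (4 + 123**2) = 53784 + (4 + 15129) = 53784 + 15133 = 68917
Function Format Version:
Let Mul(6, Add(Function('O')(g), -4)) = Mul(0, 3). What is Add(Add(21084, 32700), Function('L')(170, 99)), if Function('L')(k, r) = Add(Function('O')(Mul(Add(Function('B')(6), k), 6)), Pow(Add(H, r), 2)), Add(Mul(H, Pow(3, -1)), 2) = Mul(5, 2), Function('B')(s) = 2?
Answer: 68917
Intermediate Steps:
H = 24 (H = Add(-6, Mul(3, Mul(5, 2))) = Add(-6, Mul(3, 10)) = Add(-6, 30) = 24)
Function('O')(g) = 4 (Function('O')(g) = Add(4, Mul(Rational(1, 6), Mul(0, 3))) = Add(4, Mul(Rational(1, 6), 0)) = Add(4, 0) = 4)
Function('L')(k, r) = Add(4, Pow(Add(24, r), 2))
Add(Add(21084, 32700), Function('L')(170, 99)) = Add(Add(21084, 32700), Add(4, Pow(Add(24, 99), 2))) = Add(53784, Add(4, Pow(123, 2))) = Add(53784, Add(4, 15129)) = Add(53784, 15133) = 68917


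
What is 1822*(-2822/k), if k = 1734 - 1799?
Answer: 5141684/65 ≈ 79103.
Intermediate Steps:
k = -65
1822*(-2822/k) = 1822*(-2822/(-65)) = 1822*(-2822*(-1/65)) = 1822*(2822/65) = 5141684/65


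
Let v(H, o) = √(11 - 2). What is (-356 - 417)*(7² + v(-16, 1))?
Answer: -40196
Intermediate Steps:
v(H, o) = 3 (v(H, o) = √9 = 3)
(-356 - 417)*(7² + v(-16, 1)) = (-356 - 417)*(7² + 3) = -773*(49 + 3) = -773*52 = -40196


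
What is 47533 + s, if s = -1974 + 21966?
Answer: 67525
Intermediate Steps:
s = 19992
47533 + s = 47533 + 19992 = 67525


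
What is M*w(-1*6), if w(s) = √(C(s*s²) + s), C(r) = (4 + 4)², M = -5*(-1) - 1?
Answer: 4*√58 ≈ 30.463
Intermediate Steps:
M = 4 (M = 5 - 1 = 4)
C(r) = 64 (C(r) = 8² = 64)
w(s) = √(64 + s)
M*w(-1*6) = 4*√(64 - 1*6) = 4*√(64 - 6) = 4*√58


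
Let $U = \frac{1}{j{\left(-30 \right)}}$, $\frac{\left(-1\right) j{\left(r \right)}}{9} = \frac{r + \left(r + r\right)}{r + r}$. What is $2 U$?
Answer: $- \frac{4}{27} \approx -0.14815$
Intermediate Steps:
$j{\left(r \right)} = - \frac{27}{2}$ ($j{\left(r \right)} = - 9 \frac{r + \left(r + r\right)}{r + r} = - 9 \frac{r + 2 r}{2 r} = - 9 \cdot 3 r \frac{1}{2 r} = \left(-9\right) \frac{3}{2} = - \frac{27}{2}$)
$U = - \frac{2}{27}$ ($U = \frac{1}{- \frac{27}{2}} = - \frac{2}{27} \approx -0.074074$)
$2 U = 2 \left(- \frac{2}{27}\right) = - \frac{4}{27}$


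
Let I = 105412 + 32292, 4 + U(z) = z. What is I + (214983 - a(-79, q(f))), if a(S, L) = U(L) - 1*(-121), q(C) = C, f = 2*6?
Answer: 352558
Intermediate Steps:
f = 12
U(z) = -4 + z
I = 137704
a(S, L) = 117 + L (a(S, L) = (-4 + L) - 1*(-121) = (-4 + L) + 121 = 117 + L)
I + (214983 - a(-79, q(f))) = 137704 + (214983 - (117 + 12)) = 137704 + (214983 - 1*129) = 137704 + (214983 - 129) = 137704 + 214854 = 352558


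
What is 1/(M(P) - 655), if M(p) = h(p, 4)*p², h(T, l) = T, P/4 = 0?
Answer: -1/655 ≈ -0.0015267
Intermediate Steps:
P = 0 (P = 4*0 = 0)
M(p) = p³ (M(p) = p*p² = p³)
1/(M(P) - 655) = 1/(0³ - 655) = 1/(0 - 655) = 1/(-655) = -1/655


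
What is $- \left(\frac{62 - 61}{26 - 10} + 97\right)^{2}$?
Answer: $- \frac{2411809}{256} \approx -9421.1$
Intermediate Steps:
$- \left(\frac{62 - 61}{26 - 10} + 97\right)^{2} = - \left(1 \cdot \frac{1}{16} + 97\right)^{2} = - \left(\frac{1}{16} + 97\right)^{2} = - \left(\frac{1553}{16}\right)^{2} = \left(-1\right) \frac{2411809}{256} = - \frac{2411809}{256}$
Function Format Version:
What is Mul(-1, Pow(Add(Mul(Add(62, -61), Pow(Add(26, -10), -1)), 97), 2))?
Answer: Rational(-2411809, 256) ≈ -9421.1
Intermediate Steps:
Mul(-1, Pow(Add(Mul(Add(62, -61), Pow(Add(26, -10), -1)), 97), 2)) = Mul(-1, Pow(Add(Mul(1, Pow(16, -1)), 97), 2)) = Mul(-1, Pow(Add(Mul(1, Rational(1, 16)), 97), 2)) = Mul(-1, Pow(Add(Rational(1, 16), 97), 2)) = Mul(-1, Pow(Rational(1553, 16), 2)) = Mul(-1, Rational(2411809, 256)) = Rational(-2411809, 256)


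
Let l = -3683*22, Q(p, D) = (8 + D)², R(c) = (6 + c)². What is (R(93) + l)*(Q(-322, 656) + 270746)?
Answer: -50686701450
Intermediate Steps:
l = -81026 (l = -1*81026 = -81026)
(R(93) + l)*(Q(-322, 656) + 270746) = ((6 + 93)² - 81026)*((8 + 656)² + 270746) = (99² - 81026)*(664² + 270746) = (9801 - 81026)*(440896 + 270746) = -71225*711642 = -50686701450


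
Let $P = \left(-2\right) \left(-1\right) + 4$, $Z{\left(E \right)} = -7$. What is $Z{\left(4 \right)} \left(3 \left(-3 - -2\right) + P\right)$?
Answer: $-21$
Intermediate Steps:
$P = 6$ ($P = 2 + 4 = 6$)
$Z{\left(4 \right)} \left(3 \left(-3 - -2\right) + P\right) = - 7 \left(3 \left(-3 - -2\right) + 6\right) = - 7 \left(3 \left(-3 + 2\right) + 6\right) = - 7 \left(3 \left(-1\right) + 6\right) = - 7 \left(-3 + 6\right) = \left(-7\right) 3 = -21$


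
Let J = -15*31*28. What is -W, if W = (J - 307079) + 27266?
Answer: 292833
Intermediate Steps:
J = -13020 (J = -465*28 = -13020)
W = -292833 (W = (-13020 - 307079) + 27266 = -320099 + 27266 = -292833)
-W = -1*(-292833) = 292833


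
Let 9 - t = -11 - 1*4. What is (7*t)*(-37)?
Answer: -6216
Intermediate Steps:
t = 24 (t = 9 - (-11 - 1*4) = 9 - (-11 - 4) = 9 - 1*(-15) = 9 + 15 = 24)
(7*t)*(-37) = (7*24)*(-37) = 168*(-37) = -6216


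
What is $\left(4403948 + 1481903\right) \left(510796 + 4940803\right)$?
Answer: $32087299425749$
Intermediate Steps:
$\left(4403948 + 1481903\right) \left(510796 + 4940803\right) = 5885851 \cdot 5451599 = 32087299425749$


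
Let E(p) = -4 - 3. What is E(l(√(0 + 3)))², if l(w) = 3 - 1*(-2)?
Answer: 49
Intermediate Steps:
l(w) = 5 (l(w) = 3 + 2 = 5)
E(p) = -7
E(l(√(0 + 3)))² = (-7)² = 49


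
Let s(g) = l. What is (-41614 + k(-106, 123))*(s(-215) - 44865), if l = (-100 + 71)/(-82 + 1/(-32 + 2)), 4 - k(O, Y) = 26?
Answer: 4597109660220/2461 ≈ 1.8680e+9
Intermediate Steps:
k(O, Y) = -22 (k(O, Y) = 4 - 1*26 = 4 - 26 = -22)
l = 870/2461 (l = -29/(-82 + 1/(-30)) = -29/(-82 - 1/30) = -29/(-2461/30) = -29*(-30/2461) = 870/2461 ≈ 0.35351)
s(g) = 870/2461
(-41614 + k(-106, 123))*(s(-215) - 44865) = (-41614 - 22)*(870/2461 - 44865) = -41636*(-110411895/2461) = 4597109660220/2461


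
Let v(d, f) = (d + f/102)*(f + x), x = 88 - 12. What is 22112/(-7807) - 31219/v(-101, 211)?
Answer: -39178812338/22609985419 ≈ -1.7328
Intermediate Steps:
x = 76
v(d, f) = (76 + f)*(d + f/102) (v(d, f) = (d + f/102)*(f + 76) = (d + f*(1/102))*(76 + f) = (d + f/102)*(76 + f) = (76 + f)*(d + f/102))
22112/(-7807) - 31219/v(-101, 211) = 22112/(-7807) - 31219/(76*(-101) + (1/102)*211² + (38/51)*211 - 101*211) = 22112*(-1/7807) - 31219/(-7676 + (1/102)*44521 + 8018/51 - 21311) = -22112/7807 - 31219/(-7676 + 44521/102 + 8018/51 - 21311) = -22112/7807 - 31219/(-2896117/102) = -22112/7807 - 31219*(-102/2896117) = -22112/7807 + 3184338/2896117 = -39178812338/22609985419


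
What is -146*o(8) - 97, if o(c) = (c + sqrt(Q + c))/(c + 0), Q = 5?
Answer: -243 - 73*sqrt(13)/4 ≈ -308.80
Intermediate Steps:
o(c) = (c + sqrt(5 + c))/c (o(c) = (c + sqrt(5 + c))/(c + 0) = (c + sqrt(5 + c))/c)
-146*o(8) - 97 = -146*(8 + sqrt(5 + 8))/8 - 97 = -73*(8 + sqrt(13))/4 - 97 = -146*(1 + sqrt(13)/8) - 97 = (-146 - 73*sqrt(13)/4) - 97 = -243 - 73*sqrt(13)/4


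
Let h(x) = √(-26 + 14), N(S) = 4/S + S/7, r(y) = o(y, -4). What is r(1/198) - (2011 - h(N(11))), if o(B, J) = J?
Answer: -2015 + 2*I*√3 ≈ -2015.0 + 3.4641*I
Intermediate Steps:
r(y) = -4
N(S) = 4/S + S/7 (N(S) = 4/S + S*(⅐) = 4/S + S/7)
h(x) = 2*I*√3 (h(x) = √(-12) = 2*I*√3)
r(1/198) - (2011 - h(N(11))) = -4 - (2011 - 2*I*√3) = -4 + (-2011 + 2*I*√3) = -2015 + 2*I*√3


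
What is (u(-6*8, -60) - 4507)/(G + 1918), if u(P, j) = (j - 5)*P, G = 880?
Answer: -1387/2798 ≈ -0.49571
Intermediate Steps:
u(P, j) = P*(-5 + j) (u(P, j) = (-5 + j)*P = P*(-5 + j))
(u(-6*8, -60) - 4507)/(G + 1918) = ((-6*8)*(-5 - 60) - 4507)/(880 + 1918) = (-48*(-65) - 4507)/2798 = (3120 - 4507)*(1/2798) = -1387*1/2798 = -1387/2798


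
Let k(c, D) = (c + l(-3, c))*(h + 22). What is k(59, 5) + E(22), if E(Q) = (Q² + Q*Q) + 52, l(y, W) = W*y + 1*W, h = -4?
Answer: -42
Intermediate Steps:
l(y, W) = W + W*y (l(y, W) = W*y + W = W + W*y)
k(c, D) = -18*c (k(c, D) = (c + c*(1 - 3))*(-4 + 22) = (c + c*(-2))*18 = (c - 2*c)*18 = -c*18 = -18*c)
E(Q) = 52 + 2*Q² (E(Q) = (Q² + Q²) + 52 = 2*Q² + 52 = 52 + 2*Q²)
k(59, 5) + E(22) = -18*59 + (52 + 2*22²) = -1062 + (52 + 2*484) = -1062 + (52 + 968) = -1062 + 1020 = -42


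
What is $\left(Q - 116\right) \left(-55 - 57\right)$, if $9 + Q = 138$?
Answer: $-1456$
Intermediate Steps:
$Q = 129$ ($Q = -9 + 138 = 129$)
$\left(Q - 116\right) \left(-55 - 57\right) = \left(129 - 116\right) \left(-55 - 57\right) = 13 \left(-55 - 57\right) = 13 \left(-112\right) = -1456$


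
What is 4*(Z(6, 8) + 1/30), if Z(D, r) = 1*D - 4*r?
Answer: -1558/15 ≈ -103.87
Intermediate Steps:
Z(D, r) = D - 4*r
4*(Z(6, 8) + 1/30) = 4*((6 - 4*8) + 1/30) = 4*((6 - 32) + 1/30) = 4*(-26 + 1/30) = 4*(-779/30) = -1558/15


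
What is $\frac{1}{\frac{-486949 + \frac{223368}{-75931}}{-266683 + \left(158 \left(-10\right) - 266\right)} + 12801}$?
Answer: $\frac{20389675499}{261045210810586} \approx 7.8108 \cdot 10^{-5}$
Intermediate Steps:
$\frac{1}{\frac{-486949 + \frac{223368}{-75931}}{-266683 + \left(158 \left(-10\right) - 266\right)} + 12801} = \frac{1}{\frac{-486949 + 223368 \left(- \frac{1}{75931}\right)}{-266683 - 1846} + 12801} = \frac{1}{\frac{-486949 - \frac{223368}{75931}}{-266683 - 1846} + 12801} = \frac{1}{- \frac{36974747887}{75931 \left(-268529\right)} + 12801} = \frac{1}{\left(- \frac{36974747887}{75931}\right) \left(- \frac{1}{268529}\right) + 12801} = \frac{1}{\frac{36974747887}{20389675499} + 12801} = \frac{1}{\frac{261045210810586}{20389675499}} = \frac{20389675499}{261045210810586}$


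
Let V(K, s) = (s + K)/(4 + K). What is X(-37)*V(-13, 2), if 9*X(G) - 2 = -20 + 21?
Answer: 11/27 ≈ 0.40741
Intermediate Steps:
V(K, s) = (K + s)/(4 + K)
X(G) = ⅓ (X(G) = 2/9 + (-20 + 21)/9 = 2/9 + (⅑)*1 = 2/9 + ⅑ = ⅓)
X(-37)*V(-13, 2) = ((-13 + 2)/(4 - 13))/3 = (-11/(-9))/3 = (-⅑*(-11))/3 = (⅓)*(11/9) = 11/27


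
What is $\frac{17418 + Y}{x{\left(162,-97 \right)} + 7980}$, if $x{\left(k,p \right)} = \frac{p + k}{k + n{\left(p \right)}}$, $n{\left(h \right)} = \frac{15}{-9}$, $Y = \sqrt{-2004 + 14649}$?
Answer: $\frac{214822}{98425} + \frac{37 \sqrt{1405}}{98425} \approx 2.1967$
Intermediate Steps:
$Y = 3 \sqrt{1405}$ ($Y = \sqrt{12645} = 3 \sqrt{1405} \approx 112.45$)
$n{\left(h \right)} = - \frac{5}{3}$ ($n{\left(h \right)} = 15 \left(- \frac{1}{9}\right) = - \frac{5}{3}$)
$x{\left(k,p \right)} = \frac{k + p}{- \frac{5}{3} + k}$ ($x{\left(k,p \right)} = \frac{p + k}{k - \frac{5}{3}} = \frac{k + p}{- \frac{5}{3} + k}$)
$\frac{17418 + Y}{x{\left(162,-97 \right)} + 7980} = \frac{17418 + 3 \sqrt{1405}}{\frac{3 \left(162 - 97\right)}{-5 + 3 \cdot 162} + 7980} = \frac{17418 + 3 \sqrt{1405}}{3 \frac{1}{-5 + 486} \cdot 65 + 7980} = \frac{17418 + 3 \sqrt{1405}}{3 \cdot \frac{1}{481} \cdot 65 + 7980} = \frac{17418 + 3 \sqrt{1405}}{\frac{15}{37} + 7980} = \frac{17418 + 3 \sqrt{1405}}{\frac{295275}{37}} = \left(17418 + 3 \sqrt{1405}\right) \frac{37}{295275} = \frac{214822}{98425} + \frac{37 \sqrt{1405}}{98425}$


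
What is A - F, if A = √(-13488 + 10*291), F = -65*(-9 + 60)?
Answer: 3315 + I*√10578 ≈ 3315.0 + 102.85*I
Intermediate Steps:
F = -3315 (F = -65*51 = -3315)
A = I*√10578 (A = √(-13488 + 2910) = √(-10578) = I*√10578 ≈ 102.85*I)
A - F = I*√10578 - 1*(-3315) = I*√10578 + 3315 = 3315 + I*√10578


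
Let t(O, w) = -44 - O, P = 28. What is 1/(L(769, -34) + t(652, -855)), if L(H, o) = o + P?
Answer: -1/702 ≈ -0.0014245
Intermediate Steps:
L(H, o) = 28 + o (L(H, o) = o + 28 = 28 + o)
1/(L(769, -34) + t(652, -855)) = 1/((28 - 34) + (-44 - 1*652)) = 1/(-6 + (-44 - 652)) = 1/(-6 - 696) = 1/(-702) = -1/702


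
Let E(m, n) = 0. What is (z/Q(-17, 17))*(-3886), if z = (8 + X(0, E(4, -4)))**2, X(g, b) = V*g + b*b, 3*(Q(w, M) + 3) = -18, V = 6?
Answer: 248704/9 ≈ 27634.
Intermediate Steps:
Q(w, M) = -9 (Q(w, M) = -3 + (1/3)*(-18) = -3 - 6 = -9)
X(g, b) = b**2 + 6*g (X(g, b) = 6*g + b*b = 6*g + b**2 = b**2 + 6*g)
z = 64 (z = (8 + (0**2 + 6*0))**2 = (8 + (0 + 0))**2 = (8 + 0)**2 = 8**2 = 64)
(z/Q(-17, 17))*(-3886) = (64/(-9))*(-3886) = (64*(-1/9))*(-3886) = -64/9*(-3886) = 248704/9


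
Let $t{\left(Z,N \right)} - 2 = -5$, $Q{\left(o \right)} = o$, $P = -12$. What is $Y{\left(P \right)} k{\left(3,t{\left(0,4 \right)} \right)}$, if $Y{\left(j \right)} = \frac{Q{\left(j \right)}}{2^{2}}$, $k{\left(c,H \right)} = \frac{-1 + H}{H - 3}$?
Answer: $-2$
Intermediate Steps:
$t{\left(Z,N \right)} = -3$ ($t{\left(Z,N \right)} = 2 - 5 = -3$)
$k{\left(c,H \right)} = \frac{-1 + H}{-3 + H}$
$Y{\left(j \right)} = \frac{j}{4}$ ($Y{\left(j \right)} = \frac{j}{2^{2}} = \frac{j}{4}$)
$Y{\left(P \right)} k{\left(3,t{\left(0,4 \right)} \right)} = \frac{1}{4} \left(-12\right) \frac{-1 - 3}{-3 - 3} = - 3 \frac{1}{-6} \left(-4\right) = - 3 \left(\left(- \frac{1}{6}\right) \left(-4\right)\right) = \left(-3\right) \frac{2}{3} = -2$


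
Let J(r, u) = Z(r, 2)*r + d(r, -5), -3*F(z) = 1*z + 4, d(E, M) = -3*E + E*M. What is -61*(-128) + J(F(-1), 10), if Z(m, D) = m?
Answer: 7817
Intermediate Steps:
F(z) = -4/3 - z/3 (F(z) = -(1*z + 4)/3 = -(z + 4)/3 = -(4 + z)/3 = -4/3 - z/3)
J(r, u) = r² - 8*r (J(r, u) = r*r + r*(-3 - 5) = r² + r*(-8) = r² - 8*r)
-61*(-128) + J(F(-1), 10) = -61*(-128) + (-4/3 - ⅓*(-1))*(-8 + (-4/3 - ⅓*(-1))) = 7808 + (-4/3 + ⅓)*(-8 + (-4/3 + ⅓)) = 7808 - (-8 - 1) = 7808 - 1*(-9) = 7808 + 9 = 7817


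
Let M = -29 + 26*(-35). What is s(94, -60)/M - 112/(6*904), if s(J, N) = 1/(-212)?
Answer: -154793/7498228 ≈ -0.020644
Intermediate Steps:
s(J, N) = -1/212
M = -939 (M = -29 - 910 = -939)
s(94, -60)/M - 112/(6*904) = -1/212/(-939) - 112/(6*904) = -1/212*(-1/939) - 112/5424 = 1/199068 - 112*1/5424 = 1/199068 - 7/339 = -154793/7498228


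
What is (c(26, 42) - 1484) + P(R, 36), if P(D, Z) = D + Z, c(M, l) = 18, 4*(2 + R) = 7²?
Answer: -5679/4 ≈ -1419.8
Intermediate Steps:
R = 41/4 (R = -2 + (¼)*7² = -2 + (¼)*49 = -2 + 49/4 = 41/4 ≈ 10.250)
(c(26, 42) - 1484) + P(R, 36) = (18 - 1484) + (41/4 + 36) = -1466 + 185/4 = -5679/4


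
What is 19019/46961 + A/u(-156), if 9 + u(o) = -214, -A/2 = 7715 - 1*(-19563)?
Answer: 2566245553/10472303 ≈ 245.05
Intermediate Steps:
A = -54556 (A = -2*(7715 - 1*(-19563)) = -2*(7715 + 19563) = -2*27278 = -54556)
u(o) = -223 (u(o) = -9 - 214 = -223)
19019/46961 + A/u(-156) = 19019/46961 - 54556/(-223) = 19019*(1/46961) - 54556*(-1/223) = 19019/46961 + 54556/223 = 2566245553/10472303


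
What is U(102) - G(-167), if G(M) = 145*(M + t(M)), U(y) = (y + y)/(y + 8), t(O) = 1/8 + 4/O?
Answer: 1778377847/73480 ≈ 24202.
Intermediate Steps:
t(O) = 1/8 + 4/O (t(O) = 1*(1/8) + 4/O = 1/8 + 4/O)
U(y) = 2*y/(8 + y) (U(y) = (2*y)/(8 + y) = 2*y/(8 + y))
G(M) = 145*M + 145*(32 + M)/(8*M) (G(M) = 145*(M + (32 + M)/(8*M)) = 145*M + 145*(32 + M)/(8*M))
U(102) - G(-167) = 2*102/(8 + 102) - (145/8 + 145*(-167) + 580/(-167)) = 2*102/110 - (145/8 - 24215 + 580*(-1/167)) = 2*102*(1/110) - (145/8 - 24215 - 580/167) = 102/55 - 1*(-32331665/1336) = 102/55 + 32331665/1336 = 1778377847/73480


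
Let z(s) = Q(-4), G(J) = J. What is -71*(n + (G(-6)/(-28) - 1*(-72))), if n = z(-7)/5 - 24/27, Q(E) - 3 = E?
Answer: -3181439/630 ≈ -5049.9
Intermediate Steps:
Q(E) = 3 + E
z(s) = -1 (z(s) = 3 - 4 = -1)
n = -49/45 (n = -1/5 - 24/27 = -1*1/5 - 24*1/27 = -1/5 - 8/9 = -49/45 ≈ -1.0889)
-71*(n + (G(-6)/(-28) - 1*(-72))) = -71*(-49/45 + (-6/(-28) - 1*(-72))) = -71*(-49/45 + (-6*(-1/28) + 72)) = -71*(-49/45 + (3/14 + 72)) = -71*(-49/45 + 1011/14) = -71*44809/630 = -3181439/630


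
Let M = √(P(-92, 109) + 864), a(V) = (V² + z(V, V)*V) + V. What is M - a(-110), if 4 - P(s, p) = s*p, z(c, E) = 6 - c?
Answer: 770 + 4*√681 ≈ 874.38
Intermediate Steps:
P(s, p) = 4 - p*s (P(s, p) = 4 - s*p = 4 - p*s)
a(V) = V + V² + V*(6 - V) (a(V) = (V² + (6 - V)*V) + V = (V² + V*(6 - V)) + V = V + V² + V*(6 - V))
M = 4*√681 (M = √((4 - 1*109*(-92)) + 864) = √((4 + 10028) + 864) = √(10032 + 864) = √10896 = 4*√681 ≈ 104.38)
M - a(-110) = 4*√681 - 7*(-110) = 4*√681 - 1*(-770) = 4*√681 + 770 = 770 + 4*√681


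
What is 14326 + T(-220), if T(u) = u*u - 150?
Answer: 62576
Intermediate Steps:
T(u) = -150 + u**2 (T(u) = u**2 - 150 = -150 + u**2)
14326 + T(-220) = 14326 + (-150 + (-220)**2) = 14326 + (-150 + 48400) = 14326 + 48250 = 62576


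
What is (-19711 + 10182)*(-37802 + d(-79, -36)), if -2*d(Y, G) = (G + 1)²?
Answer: 732103541/2 ≈ 3.6605e+8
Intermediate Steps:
d(Y, G) = -(1 + G)²/2 (d(Y, G) = -(G + 1)²/2 = -(1 + G)²/2)
(-19711 + 10182)*(-37802 + d(-79, -36)) = (-19711 + 10182)*(-37802 - (1 - 36)²/2) = -9529*(-37802 - ½*(-35)²) = -9529*(-37802 - ½*1225) = -9529*(-37802 - 1225/2) = -9529*(-76829/2) = 732103541/2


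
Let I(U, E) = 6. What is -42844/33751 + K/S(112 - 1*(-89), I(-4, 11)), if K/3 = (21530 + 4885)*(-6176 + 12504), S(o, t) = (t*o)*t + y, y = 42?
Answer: 2820757382288/40939963 ≈ 68900.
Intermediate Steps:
S(o, t) = 42 + o*t**2 (S(o, t) = (t*o)*t + 42 = (o*t)*t + 42 = o*t**2 + 42 = 42 + o*t**2)
K = 501462360 (K = 3*((21530 + 4885)*(-6176 + 12504)) = 3*(26415*6328) = 3*167154120 = 501462360)
-42844/33751 + K/S(112 - 1*(-89), I(-4, 11)) = -42844/33751 + 501462360/(42 + (112 - 1*(-89))*6**2) = -42844*1/33751 + 501462360/(42 + (112 + 89)*36) = -42844/33751 + 501462360/(42 + 201*36) = -42844/33751 + 501462360/(42 + 7236) = -42844/33751 + 501462360/7278 = -42844/33751 + 501462360*(1/7278) = -42844/33751 + 83577060/1213 = 2820757382288/40939963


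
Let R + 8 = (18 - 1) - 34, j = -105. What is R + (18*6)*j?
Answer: -11365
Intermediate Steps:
R = -25 (R = -8 + ((18 - 1) - 34) = -8 + (17 - 34) = -8 - 17 = -25)
R + (18*6)*j = -25 + (18*6)*(-105) = -25 + 108*(-105) = -25 - 11340 = -11365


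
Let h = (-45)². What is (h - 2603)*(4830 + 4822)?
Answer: -5578856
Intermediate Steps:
h = 2025
(h - 2603)*(4830 + 4822) = (2025 - 2603)*(4830 + 4822) = -578*9652 = -5578856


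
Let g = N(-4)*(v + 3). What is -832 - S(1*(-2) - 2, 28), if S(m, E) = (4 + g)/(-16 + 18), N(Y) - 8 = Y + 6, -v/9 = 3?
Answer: -714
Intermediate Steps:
v = -27 (v = -9*3 = -27)
N(Y) = 14 + Y (N(Y) = 8 + (Y + 6) = 8 + (6 + Y) = 14 + Y)
g = -240 (g = (14 - 4)*(-27 + 3) = 10*(-24) = -240)
S(m, E) = -118 (S(m, E) = (4 - 240)/(-16 + 18) = -236/2 = -236*½ = -118)
-832 - S(1*(-2) - 2, 28) = -832 - 1*(-118) = -832 + 118 = -714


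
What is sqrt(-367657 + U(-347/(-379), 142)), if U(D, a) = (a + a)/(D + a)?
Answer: I*sqrt(1078643639097885)/54165 ≈ 606.35*I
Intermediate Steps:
U(D, a) = 2*a/(D + a) (U(D, a) = (2*a)/(D + a) = 2*a/(D + a))
sqrt(-367657 + U(-347/(-379), 142)) = sqrt(-367657 + 2*142/(-347/(-379) + 142)) = sqrt(-367657 + 2*142/(-347*(-1/379) + 142)) = sqrt(-367657 + 2*142/(347/379 + 142)) = sqrt(-367657 + 2*142/(54165/379)) = sqrt(-367657 + 2*142*(379/54165)) = sqrt(-367657 + 107636/54165) = sqrt(-19914033769/54165) = I*sqrt(1078643639097885)/54165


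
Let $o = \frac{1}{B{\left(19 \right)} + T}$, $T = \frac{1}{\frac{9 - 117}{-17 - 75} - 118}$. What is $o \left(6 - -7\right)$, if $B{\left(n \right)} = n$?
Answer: $\frac{34931}{51030} \approx 0.68452$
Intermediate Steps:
$T = - \frac{23}{2687}$ ($T = \frac{1}{- \frac{108}{-92} - 118} = \frac{1}{\left(-108\right) \left(- \frac{1}{92}\right) - 118} = \frac{1}{\frac{27}{23} - 118} = \frac{1}{- \frac{2687}{23}} = - \frac{23}{2687} \approx -0.0085597$)
$o = \frac{2687}{51030}$ ($o = \frac{1}{19 - \frac{23}{2687}} = \frac{1}{\frac{51030}{2687}} = \frac{2687}{51030} \approx 0.052655$)
$o \left(6 - -7\right) = \frac{2687 \left(6 - -7\right)}{51030} = \frac{2687 \left(6 + 7\right)}{51030} = \frac{2687}{51030} \cdot 13 = \frac{34931}{51030}$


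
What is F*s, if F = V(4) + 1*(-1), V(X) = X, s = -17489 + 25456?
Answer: 23901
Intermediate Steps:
s = 7967
F = 3 (F = 4 + 1*(-1) = 4 - 1 = 3)
F*s = 3*7967 = 23901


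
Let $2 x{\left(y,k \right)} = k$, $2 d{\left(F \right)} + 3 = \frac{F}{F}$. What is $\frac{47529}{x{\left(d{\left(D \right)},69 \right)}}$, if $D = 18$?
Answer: $\frac{31686}{23} \approx 1377.7$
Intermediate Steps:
$d{\left(F \right)} = -1$ ($d{\left(F \right)} = - \frac{3}{2} + \frac{F \frac{1}{F}}{2} = - \frac{3}{2} + \frac{1}{2} \cdot 1 = - \frac{3}{2} + \frac{1}{2} = -1$)
$x{\left(y,k \right)} = \frac{k}{2}$
$\frac{47529}{x{\left(d{\left(D \right)},69 \right)}} = \frac{47529}{\frac{1}{2} \cdot 69} = \frac{47529}{\frac{69}{2}} = 47529 \cdot \frac{2}{69} = \frac{31686}{23}$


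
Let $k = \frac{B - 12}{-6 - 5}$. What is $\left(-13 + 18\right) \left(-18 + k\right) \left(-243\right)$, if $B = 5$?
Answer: $\frac{232065}{11} \approx 21097.0$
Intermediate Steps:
$k = \frac{7}{11}$ ($k = \frac{5 - 12}{-6 - 5} = - \frac{7}{-11} = \left(-7\right) \left(- \frac{1}{11}\right) = \frac{7}{11} \approx 0.63636$)
$\left(-13 + 18\right) \left(-18 + k\right) \left(-243\right) = \left(-13 + 18\right) \left(-18 + \frac{7}{11}\right) \left(-243\right) = 5 \left(- \frac{191}{11}\right) \left(-243\right) = \left(- \frac{955}{11}\right) \left(-243\right) = \frac{232065}{11}$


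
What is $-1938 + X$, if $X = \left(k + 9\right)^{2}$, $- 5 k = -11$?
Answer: $- \frac{45314}{25} \approx -1812.6$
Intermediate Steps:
$k = \frac{11}{5}$ ($k = \left(- \frac{1}{5}\right) \left(-11\right) = \frac{11}{5} \approx 2.2$)
$X = \frac{3136}{25}$ ($X = \left(\frac{11}{5} + 9\right)^{2} = \left(\frac{56}{5}\right)^{2} = \frac{3136}{25} \approx 125.44$)
$-1938 + X = -1938 + \frac{3136}{25} = - \frac{45314}{25}$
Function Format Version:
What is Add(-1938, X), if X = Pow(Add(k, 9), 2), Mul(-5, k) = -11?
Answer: Rational(-45314, 25) ≈ -1812.6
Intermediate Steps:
k = Rational(11, 5) (k = Mul(Rational(-1, 5), -11) = Rational(11, 5) ≈ 2.2000)
X = Rational(3136, 25) (X = Pow(Add(Rational(11, 5), 9), 2) = Pow(Rational(56, 5), 2) = Rational(3136, 25) ≈ 125.44)
Add(-1938, X) = Add(-1938, Rational(3136, 25)) = Rational(-45314, 25)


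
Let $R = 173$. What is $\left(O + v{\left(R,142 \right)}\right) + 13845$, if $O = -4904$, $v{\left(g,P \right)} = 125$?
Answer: $9066$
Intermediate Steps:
$\left(O + v{\left(R,142 \right)}\right) + 13845 = \left(-4904 + 125\right) + 13845 = -4779 + 13845 = 9066$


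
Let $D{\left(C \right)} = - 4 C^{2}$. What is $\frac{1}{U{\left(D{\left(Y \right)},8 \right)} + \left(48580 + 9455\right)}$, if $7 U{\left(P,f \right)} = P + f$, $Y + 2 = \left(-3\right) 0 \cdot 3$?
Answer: $\frac{7}{406237} \approx 1.7231 \cdot 10^{-5}$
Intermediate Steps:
$Y = -2$ ($Y = -2 + \left(-3\right) 0 \cdot 3 = -2 + 0 \cdot 3 = -2 + 0 = -2$)
$U{\left(P,f \right)} = \frac{P}{7} + \frac{f}{7}$ ($U{\left(P,f \right)} = \frac{P + f}{7} = \frac{P}{7} + \frac{f}{7}$)
$\frac{1}{U{\left(D{\left(Y \right)},8 \right)} + \left(48580 + 9455\right)} = \frac{1}{\left(\frac{\left(-4\right) \left(-2\right)^{2}}{7} + \frac{1}{7} \cdot 8\right) + \left(48580 + 9455\right)} = \frac{1}{\left(\frac{\left(-4\right) 4}{7} + \frac{8}{7}\right) + 58035} = \frac{1}{\left(\frac{1}{7} \left(-16\right) + \frac{8}{7}\right) + 58035} = \frac{1}{\left(- \frac{16}{7} + \frac{8}{7}\right) + 58035} = \frac{1}{- \frac{8}{7} + 58035} = \frac{1}{\frac{406237}{7}} = \frac{7}{406237}$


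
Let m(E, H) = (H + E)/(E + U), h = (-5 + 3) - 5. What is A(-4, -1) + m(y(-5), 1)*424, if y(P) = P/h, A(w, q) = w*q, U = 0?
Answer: 5108/5 ≈ 1021.6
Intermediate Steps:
h = -7 (h = -2 - 5 = -7)
A(w, q) = q*w
y(P) = -P/7 (y(P) = P/(-7) = P*(-⅐) = -P/7)
m(E, H) = (E + H)/E (m(E, H) = (H + E)/(E + 0) = (E + H)/E)
A(-4, -1) + m(y(-5), 1)*424 = -1*(-4) + ((-⅐*(-5) + 1)/((-⅐*(-5))))*424 = 4 + ((5/7 + 1)/(5/7))*424 = 4 + ((7/5)*(12/7))*424 = 4 + (12/5)*424 = 4 + 5088/5 = 5108/5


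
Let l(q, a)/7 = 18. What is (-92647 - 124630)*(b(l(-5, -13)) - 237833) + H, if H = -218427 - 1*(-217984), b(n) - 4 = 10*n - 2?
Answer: 51401436724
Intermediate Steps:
l(q, a) = 126 (l(q, a) = 7*18 = 126)
b(n) = 2 + 10*n (b(n) = 4 + (10*n - 2) = 4 + (-2 + 10*n) = 2 + 10*n)
H = -443 (H = -218427 + 217984 = -443)
(-92647 - 124630)*(b(l(-5, -13)) - 237833) + H = (-92647 - 124630)*((2 + 10*126) - 237833) - 443 = -217277*((2 + 1260) - 237833) - 443 = -217277*(1262 - 237833) - 443 = -217277*(-236571) - 443 = 51401437167 - 443 = 51401436724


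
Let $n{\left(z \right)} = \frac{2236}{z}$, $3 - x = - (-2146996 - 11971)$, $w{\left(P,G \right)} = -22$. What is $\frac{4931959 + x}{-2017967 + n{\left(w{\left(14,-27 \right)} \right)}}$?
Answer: $- \frac{6100589}{4439751} \approx -1.3741$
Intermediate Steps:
$x = -2158964$ ($x = 3 - - (-2146996 - 11971) = 3 - \left(-1\right) \left(-2158967\right) = 3 - 2158967 = -2158964$)
$\frac{4931959 + x}{-2017967 + n{\left(w{\left(14,-27 \right)} \right)}} = \frac{4931959 - 2158964}{-2017967 + \frac{2236}{-22}} = \frac{2772995}{-2017967 + 2236 \left(- \frac{1}{22}\right)} = \frac{2772995}{-2017967 - \frac{1118}{11}} = \frac{2772995}{- \frac{22198755}{11}} = 2772995 \left(- \frac{11}{22198755}\right) = - \frac{6100589}{4439751}$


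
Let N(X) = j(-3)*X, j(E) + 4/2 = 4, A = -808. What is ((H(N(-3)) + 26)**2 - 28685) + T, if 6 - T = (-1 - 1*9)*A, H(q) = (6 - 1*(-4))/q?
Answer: -325502/9 ≈ -36167.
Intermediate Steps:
j(E) = 2 (j(E) = -2 + 4 = 2)
N(X) = 2*X
H(q) = 10/q (H(q) = (6 + 4)/q = 10/q)
T = -8074 (T = 6 - (-1 - 1*9)*(-808) = 6 - (-1 - 9)*(-808) = 6 - (-10)*(-808) = 6 - 1*8080 = 6 - 8080 = -8074)
((H(N(-3)) + 26)**2 - 28685) + T = ((10/((2*(-3))) + 26)**2 - 28685) - 8074 = ((10/(-6) + 26)**2 - 28685) - 8074 = ((10*(-1/6) + 26)**2 - 28685) - 8074 = ((-5/3 + 26)**2 - 28685) - 8074 = ((73/3)**2 - 28685) - 8074 = (5329/9 - 28685) - 8074 = -252836/9 - 8074 = -325502/9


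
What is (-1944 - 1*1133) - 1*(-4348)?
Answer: 1271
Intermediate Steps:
(-1944 - 1*1133) - 1*(-4348) = (-1944 - 1133) + 4348 = -3077 + 4348 = 1271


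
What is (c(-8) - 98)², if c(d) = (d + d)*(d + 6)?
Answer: 4356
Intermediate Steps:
c(d) = 2*d*(6 + d) (c(d) = (2*d)*(6 + d) = 2*d*(6 + d))
(c(-8) - 98)² = (2*(-8)*(6 - 8) - 98)² = (2*(-8)*(-2) - 98)² = (32 - 98)² = (-66)² = 4356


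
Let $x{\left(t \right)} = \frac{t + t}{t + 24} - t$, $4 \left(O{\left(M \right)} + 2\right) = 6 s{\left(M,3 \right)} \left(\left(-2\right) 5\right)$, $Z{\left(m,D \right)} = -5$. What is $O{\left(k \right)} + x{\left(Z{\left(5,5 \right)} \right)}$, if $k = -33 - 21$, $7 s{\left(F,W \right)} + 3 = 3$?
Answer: $\frac{47}{19} \approx 2.4737$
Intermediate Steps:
$s{\left(F,W \right)} = 0$ ($s{\left(F,W \right)} = - \frac{3}{7} + \frac{1}{7} \cdot 3 = - \frac{3}{7} + \frac{3}{7} = 0$)
$k = -54$ ($k = -33 - 21 = -54$)
$O{\left(M \right)} = -2$ ($O{\left(M \right)} = -2 + \frac{6 \cdot 0 \left(\left(-2\right) 5\right)}{4} = -2 + \frac{0 \left(-10\right)}{4} = -2 + \frac{1}{4} \cdot 0 = -2 + 0 = -2$)
$x{\left(t \right)} = - t + \frac{2 t}{24 + t}$ ($x{\left(t \right)} = \frac{2 t}{24 + t} - t = - t + \frac{2 t}{24 + t}$)
$O{\left(k \right)} + x{\left(Z{\left(5,5 \right)} \right)} = -2 - - \frac{5 \left(22 - 5\right)}{24 - 5} = -2 - \left(-5\right) \frac{1}{19} \cdot 17 = -2 + \frac{85}{19} = \frac{47}{19}$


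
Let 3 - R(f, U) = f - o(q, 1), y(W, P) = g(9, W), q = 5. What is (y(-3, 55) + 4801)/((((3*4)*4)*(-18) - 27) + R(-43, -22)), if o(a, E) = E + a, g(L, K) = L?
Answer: -4810/839 ≈ -5.7330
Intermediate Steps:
y(W, P) = 9
R(f, U) = 9 - f (R(f, U) = 3 - (f - (1 + 5)) = 3 - (f - 1*6) = 3 - (f - 6) = 3 - (-6 + f) = 3 + (6 - f) = 9 - f)
(y(-3, 55) + 4801)/((((3*4)*4)*(-18) - 27) + R(-43, -22)) = (9 + 4801)/((((3*4)*4)*(-18) - 27) + (9 - 1*(-43))) = 4810/(((12*4)*(-18) - 27) + (9 + 43)) = 4810/((48*(-18) - 27) + 52) = 4810/((-864 - 27) + 52) = 4810/(-891 + 52) = 4810/(-839) = 4810*(-1/839) = -4810/839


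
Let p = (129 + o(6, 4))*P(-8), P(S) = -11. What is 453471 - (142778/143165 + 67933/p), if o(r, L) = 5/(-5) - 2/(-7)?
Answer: 58305276613391/128562170 ≈ 4.5352e+5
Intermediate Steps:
o(r, L) = -5/7 (o(r, L) = 5*(-⅕) - 2*(-⅐) = -1 + 2/7 = -5/7)
p = -9878/7 (p = (129 - 5/7)*(-11) = (898/7)*(-11) = -9878/7 ≈ -1411.1)
453471 - (142778/143165 + 67933/p) = 453471 - (142778/143165 + 67933/(-9878/7)) = 453471 - (142778*(1/143165) + 67933*(-7/9878)) = 453471 - (142778/143165 - 475531/9878) = 453471 - 1*(-6060821321/128562170) = 453471 + 6060821321/128562170 = 58305276613391/128562170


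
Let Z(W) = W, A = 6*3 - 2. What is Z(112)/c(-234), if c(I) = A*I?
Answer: -7/234 ≈ -0.029915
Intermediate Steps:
A = 16 (A = 18 - 2 = 16)
c(I) = 16*I
Z(112)/c(-234) = 112/((16*(-234))) = 112/(-3744) = 112*(-1/3744) = -7/234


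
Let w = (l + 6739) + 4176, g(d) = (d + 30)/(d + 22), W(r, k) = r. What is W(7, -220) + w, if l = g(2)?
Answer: 32770/3 ≈ 10923.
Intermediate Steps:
g(d) = (30 + d)/(22 + d)
l = 4/3 (l = (30 + 2)/(22 + 2) = 32/24 = (1/24)*32 = 4/3 ≈ 1.3333)
w = 32749/3 (w = (4/3 + 6739) + 4176 = 20221/3 + 4176 = 32749/3 ≈ 10916.)
W(7, -220) + w = 7 + 32749/3 = 32770/3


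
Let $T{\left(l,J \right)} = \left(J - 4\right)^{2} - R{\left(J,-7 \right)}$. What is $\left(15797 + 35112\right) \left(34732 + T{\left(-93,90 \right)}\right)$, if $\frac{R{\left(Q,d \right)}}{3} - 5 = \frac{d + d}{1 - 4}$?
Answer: $2143217991$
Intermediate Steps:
$R{\left(Q,d \right)} = 15 - 2 d$ ($R{\left(Q,d \right)} = 15 + 3 \frac{d + d}{1 - 4} = 15 + 3 \frac{2 d}{-3} = 15 + 3 \cdot 2 d \left(- \frac{1}{3}\right) = 15 + 3 \left(- \frac{2 d}{3}\right) = 15 - 2 d$)
$T{\left(l,J \right)} = -29 + \left(-4 + J\right)^{2}$ ($T{\left(l,J \right)} = \left(J - 4\right)^{2} - \left(15 - -14\right) = \left(-4 + J\right)^{2} - \left(15 + 14\right) = \left(-4 + J\right)^{2} - 29 = -29 + \left(-4 + J\right)^{2}$)
$\left(15797 + 35112\right) \left(34732 + T{\left(-93,90 \right)}\right) = \left(15797 + 35112\right) \left(34732 - \left(29 - \left(-4 + 90\right)^{2}\right)\right) = 50909 \left(34732 - \left(29 - 86^{2}\right)\right) = 50909 \left(34732 + \left(-29 + 7396\right)\right) = 50909 \left(34732 + 7367\right) = 50909 \cdot 42099 = 2143217991$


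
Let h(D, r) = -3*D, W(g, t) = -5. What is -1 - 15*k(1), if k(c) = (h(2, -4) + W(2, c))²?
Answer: -1816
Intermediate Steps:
k(c) = 121 (k(c) = (-3*2 - 5)² = (-6 - 5)² = (-11)² = 121)
-1 - 15*k(1) = -1 - 15*121 = -1 - 1815 = -1816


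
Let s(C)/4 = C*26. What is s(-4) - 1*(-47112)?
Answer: 46696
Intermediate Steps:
s(C) = 104*C (s(C) = 4*(C*26) = 4*(26*C) = 104*C)
s(-4) - 1*(-47112) = 104*(-4) - 1*(-47112) = -416 + 47112 = 46696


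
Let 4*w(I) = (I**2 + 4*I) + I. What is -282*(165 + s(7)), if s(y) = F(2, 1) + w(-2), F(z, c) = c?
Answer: -46389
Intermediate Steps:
w(I) = I**2/4 + 5*I/4 (w(I) = ((I**2 + 4*I) + I)/4 = (I**2 + 5*I)/4 = I**2/4 + 5*I/4)
s(y) = -1/2 (s(y) = 1 + (1/4)*(-2)*(5 - 2) = 1 + (1/4)*(-2)*3 = 1 - 3/2 = -1/2)
-282*(165 + s(7)) = -282*(165 - 1/2) = -282*329/2 = -46389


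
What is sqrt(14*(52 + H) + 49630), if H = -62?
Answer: 7*sqrt(1010) ≈ 222.46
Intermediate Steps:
sqrt(14*(52 + H) + 49630) = sqrt(14*(52 - 62) + 49630) = sqrt(14*(-10) + 49630) = sqrt(-140 + 49630) = sqrt(49490) = 7*sqrt(1010)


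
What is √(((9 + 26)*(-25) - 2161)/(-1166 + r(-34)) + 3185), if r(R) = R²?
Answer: √87215/5 ≈ 59.064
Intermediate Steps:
√(((9 + 26)*(-25) - 2161)/(-1166 + r(-34)) + 3185) = √(((9 + 26)*(-25) - 2161)/(-1166 + (-34)²) + 3185) = √((35*(-25) - 2161)/(-1166 + 1156) + 3185) = √((-875 - 2161)/(-10) + 3185) = √(-3036*(-⅒) + 3185) = √(1518/5 + 3185) = √(17443/5) = √87215/5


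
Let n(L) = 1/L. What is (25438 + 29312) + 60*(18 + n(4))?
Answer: 55845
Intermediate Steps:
(25438 + 29312) + 60*(18 + n(4)) = (25438 + 29312) + 60*(18 + 1/4) = 54750 + 60*(18 + ¼) = 54750 + 60*(73/4) = 54750 + 1095 = 55845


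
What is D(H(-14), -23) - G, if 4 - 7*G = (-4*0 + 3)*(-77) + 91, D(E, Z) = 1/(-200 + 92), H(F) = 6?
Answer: -15559/756 ≈ -20.581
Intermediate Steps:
D(E, Z) = -1/108 (D(E, Z) = 1/(-108) = -1/108)
G = 144/7 (G = 4/7 - ((-4*0 + 3)*(-77) + 91)/7 = 4/7 - ((0 + 3)*(-77) + 91)/7 = 4/7 - (3*(-77) + 91)/7 = 4/7 - (-231 + 91)/7 = 4/7 - 1/7*(-140) = 4/7 + 20 = 144/7 ≈ 20.571)
D(H(-14), -23) - G = -1/108 - 1*144/7 = -1/108 - 144/7 = -15559/756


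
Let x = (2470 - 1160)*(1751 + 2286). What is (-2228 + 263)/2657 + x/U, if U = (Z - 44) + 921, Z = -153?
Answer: 7025021065/961834 ≈ 7303.8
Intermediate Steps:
U = 724 (U = (-153 - 44) + 921 = -197 + 921 = 724)
x = 5288470 (x = 1310*4037 = 5288470)
(-2228 + 263)/2657 + x/U = (-2228 + 263)/2657 + 5288470/724 = -1965*1/2657 + 5288470*(1/724) = -1965/2657 + 2644235/362 = 7025021065/961834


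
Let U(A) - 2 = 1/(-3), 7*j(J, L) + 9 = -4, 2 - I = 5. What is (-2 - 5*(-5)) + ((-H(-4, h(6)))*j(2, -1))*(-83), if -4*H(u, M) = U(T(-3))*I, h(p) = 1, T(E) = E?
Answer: -4751/28 ≈ -169.68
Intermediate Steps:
I = -3 (I = 2 - 1*5 = 2 - 5 = -3)
j(J, L) = -13/7 (j(J, L) = -9/7 + (1/7)*(-4) = -9/7 - 4/7 = -13/7)
U(A) = 5/3 (U(A) = 2 + 1/(-3) = 2 - 1/3 = 5/3)
H(u, M) = 5/4 (H(u, M) = -5*(-3)/12 = -1/4*(-5) = 5/4)
(-2 - 5*(-5)) + ((-H(-4, h(6)))*j(2, -1))*(-83) = (-2 - 5*(-5)) + (-1*5/4*(-13/7))*(-83) = (-2 + 25) - 5/4*(-13/7)*(-83) = 23 + (65/28)*(-83) = 23 - 5395/28 = -4751/28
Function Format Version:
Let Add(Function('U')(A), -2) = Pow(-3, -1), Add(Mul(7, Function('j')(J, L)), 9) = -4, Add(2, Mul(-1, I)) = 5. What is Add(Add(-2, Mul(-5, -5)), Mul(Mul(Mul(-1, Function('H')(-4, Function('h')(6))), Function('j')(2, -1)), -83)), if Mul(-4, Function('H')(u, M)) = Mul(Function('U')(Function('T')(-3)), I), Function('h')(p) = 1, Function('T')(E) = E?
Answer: Rational(-4751, 28) ≈ -169.68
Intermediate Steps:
I = -3 (I = Add(2, Mul(-1, 5)) = Add(2, -5) = -3)
Function('j')(J, L) = Rational(-13, 7) (Function('j')(J, L) = Add(Rational(-9, 7), Mul(Rational(1, 7), -4)) = Add(Rational(-9, 7), Rational(-4, 7)) = Rational(-13, 7))
Function('U')(A) = Rational(5, 3) (Function('U')(A) = Add(2, Pow(-3, -1)) = Add(2, Rational(-1, 3)) = Rational(5, 3))
Function('H')(u, M) = Rational(5, 4) (Function('H')(u, M) = Mul(Rational(-1, 4), Mul(Rational(5, 3), -3)) = Mul(Rational(-1, 4), -5) = Rational(5, 4))
Add(Add(-2, Mul(-5, -5)), Mul(Mul(Mul(-1, Function('H')(-4, Function('h')(6))), Function('j')(2, -1)), -83)) = Add(Add(-2, Mul(-5, -5)), Mul(Mul(Mul(-1, Rational(5, 4)), Rational(-13, 7)), -83)) = Add(Add(-2, 25), Mul(Mul(Rational(-5, 4), Rational(-13, 7)), -83)) = Add(23, Mul(Rational(65, 28), -83)) = Add(23, Rational(-5395, 28)) = Rational(-4751, 28)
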